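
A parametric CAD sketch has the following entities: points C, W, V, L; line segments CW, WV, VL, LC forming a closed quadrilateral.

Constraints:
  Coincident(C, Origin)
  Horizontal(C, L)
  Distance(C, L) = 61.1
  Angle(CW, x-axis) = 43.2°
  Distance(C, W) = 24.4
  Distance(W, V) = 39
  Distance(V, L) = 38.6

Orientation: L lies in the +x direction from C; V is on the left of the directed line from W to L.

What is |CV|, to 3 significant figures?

63.1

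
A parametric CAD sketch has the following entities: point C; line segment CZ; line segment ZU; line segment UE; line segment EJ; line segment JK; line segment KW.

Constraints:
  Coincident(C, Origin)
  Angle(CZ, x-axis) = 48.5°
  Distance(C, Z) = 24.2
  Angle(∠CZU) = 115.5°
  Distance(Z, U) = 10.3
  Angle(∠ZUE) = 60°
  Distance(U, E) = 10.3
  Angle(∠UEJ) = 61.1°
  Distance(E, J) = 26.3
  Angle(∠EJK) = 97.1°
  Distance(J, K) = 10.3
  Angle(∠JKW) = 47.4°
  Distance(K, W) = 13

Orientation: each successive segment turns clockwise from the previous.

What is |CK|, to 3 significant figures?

43.0

C is at the origin; CZ runs at 48.5° with length 24.2, so Z = (16.0, 18.1). ∠CZU = 115.5° gives ZU at -16.0° from the x-axis; with |ZU| = 10.3, U = (25.9, 15.3). ∠ZUE = 60.0° gives UE at -136° from the x-axis; with |UE| = 10.3, E = (18.5, 8.13). ∠UEJ = 61.1° gives EJ at 105° from the x-axis; with |EJ| = 26.3, J = (11.7, 33.5). ∠EJK = 97.1° gives JK at 22.2° from the x-axis; with |JK| = 10.3, K = (21.2, 37.4). Then |CK| = |K − C| = 43.0.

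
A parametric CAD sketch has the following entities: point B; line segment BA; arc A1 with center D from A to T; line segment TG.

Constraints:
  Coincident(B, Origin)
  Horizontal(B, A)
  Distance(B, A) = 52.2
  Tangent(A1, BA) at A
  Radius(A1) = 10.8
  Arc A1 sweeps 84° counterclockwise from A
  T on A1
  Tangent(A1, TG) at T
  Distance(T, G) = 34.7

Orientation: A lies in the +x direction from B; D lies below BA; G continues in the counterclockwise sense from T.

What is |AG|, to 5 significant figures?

46.459

On A1, A sits at bearing 90° from D; an 84° counterclockwise sweep puts T at bearing 174°, so T = D + 10.8·(cos 174°, sin 174°) = (41.459, -9.6711). Since A1 is tangent to TG there, DT ⟂ TG, so TG runs along (−sin 174°, cos 174°); with |TG| = 34.7, G = (37.832, -44.181). Then |AG| = |G − A| = 46.459.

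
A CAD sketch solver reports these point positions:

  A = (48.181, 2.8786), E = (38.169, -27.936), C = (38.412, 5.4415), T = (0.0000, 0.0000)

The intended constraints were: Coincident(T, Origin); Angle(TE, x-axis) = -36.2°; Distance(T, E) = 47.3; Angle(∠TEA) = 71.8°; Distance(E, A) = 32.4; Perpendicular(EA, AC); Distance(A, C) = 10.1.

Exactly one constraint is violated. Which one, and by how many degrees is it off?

Perpendicular(EA, AC) — off by 3.30°.

T = (0.00, 0.00) ✓; TE at -36.20° ✓; |TE| = 47.30 ✓; ∠TEA = 71.80° ✓; |EA| = 32.40 ✓; ∠(EA, AC) = 93.30° ✗; |AC| = 10.10 ✓.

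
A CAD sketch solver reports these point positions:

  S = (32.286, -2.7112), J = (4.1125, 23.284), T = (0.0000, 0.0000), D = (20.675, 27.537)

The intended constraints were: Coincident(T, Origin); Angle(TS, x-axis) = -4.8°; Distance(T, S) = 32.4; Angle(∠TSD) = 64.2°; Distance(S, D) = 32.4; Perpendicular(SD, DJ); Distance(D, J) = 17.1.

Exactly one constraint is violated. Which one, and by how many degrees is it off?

Perpendicular(SD, DJ) — off by 6.60°.

T = (0.00, 0.00) ✓; TS at -4.800° ✓; |TS| = 32.40 ✓; ∠TSD = 64.20° ✓; |SD| = 32.40 ✓; ∠(SD, DJ) = 83.40° ✗; |DJ| = 17.10 ✓.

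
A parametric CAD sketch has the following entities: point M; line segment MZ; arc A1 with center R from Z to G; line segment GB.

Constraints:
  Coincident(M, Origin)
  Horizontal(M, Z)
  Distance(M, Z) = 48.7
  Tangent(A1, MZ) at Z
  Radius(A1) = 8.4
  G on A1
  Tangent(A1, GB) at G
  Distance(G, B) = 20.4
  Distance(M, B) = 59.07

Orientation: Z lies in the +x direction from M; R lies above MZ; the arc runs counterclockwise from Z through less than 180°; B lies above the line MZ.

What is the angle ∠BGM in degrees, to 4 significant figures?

83.60°

M is at the origin; M and Z share the same y with |MZ| = 48.7 and Z on the +x side, so Z = (48.70, 0.000). Tangency of A1 to MZ means the radius RZ is perpendicular to MZ, so R = Z + (0, 8.4) = (48.70, 8.400). Since RG ⟂ GB (tangency), |RB| = √(8.4² + 20.4²) = 22.06 regardless of where G sits on A1. So B lies on both circle(M, 59.07) and circle(R, 22.06); the above-MZ intersection is B = (50.66, 30.37). G is the foot of the tangent from B: G = (56.72, 10.89).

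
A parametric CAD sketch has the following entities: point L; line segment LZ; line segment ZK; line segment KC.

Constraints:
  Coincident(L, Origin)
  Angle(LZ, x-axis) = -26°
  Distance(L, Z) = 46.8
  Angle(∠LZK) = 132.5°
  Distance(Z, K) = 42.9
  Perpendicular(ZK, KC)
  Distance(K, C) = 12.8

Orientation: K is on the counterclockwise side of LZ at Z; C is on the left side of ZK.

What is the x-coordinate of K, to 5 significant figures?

81.978

L is at the origin; LZ runs at -26.0° with length 46.8, so Z = 46.8·(cos -26.0°, sin -26.0°) = (42.064, -20.516). ∠LZK = 132.5°, so ZK runs at -26.0° + (180° − 132.5°) = 21.500° from the x-axis; with |ZK| = 42.9, K = Z + 42.9·(cos 21.500°, sin 21.500°) = (81.978, -4.7929). So K.x = 81.978.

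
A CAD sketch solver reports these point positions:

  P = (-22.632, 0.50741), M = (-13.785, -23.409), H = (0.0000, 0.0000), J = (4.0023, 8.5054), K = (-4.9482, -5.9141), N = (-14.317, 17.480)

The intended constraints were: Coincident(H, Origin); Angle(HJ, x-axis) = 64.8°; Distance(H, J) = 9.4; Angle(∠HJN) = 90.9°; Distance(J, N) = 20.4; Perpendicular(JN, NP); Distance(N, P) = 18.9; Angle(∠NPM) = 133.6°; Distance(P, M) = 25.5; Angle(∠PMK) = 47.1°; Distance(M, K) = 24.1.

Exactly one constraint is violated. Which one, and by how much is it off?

Distance(M, K) = 24.1 — off by 4.50.

H = (0.00, 0.00) ✓; HJ at 64.80° ✓; |HJ| = 9.400 ✓; ∠HJN = 90.90° ✓; |JN| = 20.40 ✓; ∠(JN, NP) = 90.00° ✓; |NP| = 18.90 ✓; ∠NPM = 133.6° ✓; |PM| = 25.50 ✓; ∠PMK = 47.10° ✓; |MK| = 19.60 ✗.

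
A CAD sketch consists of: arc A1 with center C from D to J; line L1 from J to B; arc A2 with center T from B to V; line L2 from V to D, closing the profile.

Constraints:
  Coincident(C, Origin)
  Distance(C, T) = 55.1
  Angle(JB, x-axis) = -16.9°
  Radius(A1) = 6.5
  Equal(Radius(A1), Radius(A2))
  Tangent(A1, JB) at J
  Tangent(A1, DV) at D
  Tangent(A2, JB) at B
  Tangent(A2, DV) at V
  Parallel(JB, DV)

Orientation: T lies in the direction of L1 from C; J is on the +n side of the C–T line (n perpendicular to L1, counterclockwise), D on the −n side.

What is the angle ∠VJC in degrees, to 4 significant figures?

76.72°

Tangency of A1 to both parallel lines with radius 6.5 puts J and D at C ± 6.5·n: J = (1.890, 6.219), D = (-1.890, -6.219). Equal radii place B and V the same way about T: B = T + 6.5·n = (54.61, -9.798), V = T − 6.5·n = (50.83, -22.24). Then cos ∠VJC = JV·JC / (|JV||JC|), giving 76.72°.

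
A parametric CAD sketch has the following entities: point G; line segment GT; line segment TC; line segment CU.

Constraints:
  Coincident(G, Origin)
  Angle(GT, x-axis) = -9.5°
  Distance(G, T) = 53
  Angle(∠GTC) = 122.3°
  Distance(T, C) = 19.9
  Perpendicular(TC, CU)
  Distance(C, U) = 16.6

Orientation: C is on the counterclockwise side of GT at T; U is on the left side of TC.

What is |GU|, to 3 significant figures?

55.9

∠GTC = 122.3°, so TC runs at -9.5° + (180° − 122.3°) = 48.2° from the x-axis; with |TC| = 19.9, C = T + 19.9·(cos 48.2°, sin 48.2°) = (65.5, 6.09). TC is perpendicular to CU; with |CU| = 16.6 on the left of TC, U = C + 16.6·(-0.745, 0.667) = (53.2, 17.2). Then |GU| = |U − G| = 55.9.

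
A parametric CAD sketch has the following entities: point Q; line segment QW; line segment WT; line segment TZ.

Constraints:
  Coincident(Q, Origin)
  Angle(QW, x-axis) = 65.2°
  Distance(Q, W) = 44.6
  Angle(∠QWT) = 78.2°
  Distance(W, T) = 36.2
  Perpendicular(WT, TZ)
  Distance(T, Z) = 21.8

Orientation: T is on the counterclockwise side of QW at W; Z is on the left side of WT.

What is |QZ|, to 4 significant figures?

34.80

∠QWT = 78.2°, so WT runs at 65.2° + (180° − 78.2°) = 167.0° from the x-axis; with |WT| = 36.2, T = W + 36.2·(cos 167.0°, sin 167.0°) = (-16.56, 48.63). WT ⟂ TZ; with |TZ| = 21.8 on the left of WT, Z = T + 21.8·(-0.2250, -0.9744) = (-21.47, 27.39). Then |QZ| = |Z − Q| = 34.80.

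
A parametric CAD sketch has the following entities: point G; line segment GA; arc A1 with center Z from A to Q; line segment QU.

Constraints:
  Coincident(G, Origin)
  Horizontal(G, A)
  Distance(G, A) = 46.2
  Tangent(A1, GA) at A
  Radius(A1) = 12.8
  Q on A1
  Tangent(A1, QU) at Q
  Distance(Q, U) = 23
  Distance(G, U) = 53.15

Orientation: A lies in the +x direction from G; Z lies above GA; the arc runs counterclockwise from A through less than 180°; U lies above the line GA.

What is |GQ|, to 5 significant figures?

59.101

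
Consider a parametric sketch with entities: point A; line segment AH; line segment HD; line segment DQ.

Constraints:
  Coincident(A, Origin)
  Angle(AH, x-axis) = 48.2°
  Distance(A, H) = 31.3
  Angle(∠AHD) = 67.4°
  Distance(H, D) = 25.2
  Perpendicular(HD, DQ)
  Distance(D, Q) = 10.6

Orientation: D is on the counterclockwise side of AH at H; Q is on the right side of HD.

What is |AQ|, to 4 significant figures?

41.63

A is at the origin; AH runs at 48.2° with length 31.3, so H = 31.3·(cos 48.2°, sin 48.2°) = (20.86, 23.33). ∠AHD = 67.4°, so HD runs at 48.2° + (180° − 67.4°) = 160.8° from the x-axis; with |HD| = 25.2, D = H + 25.2·(cos 160.8°, sin 160.8°) = (-2.936, 31.62). HD ⟂ DQ; with |DQ| = 10.6 on the right of HD, Q = D + 10.6·(0.3289, 0.9444) = (0.5502, 41.63). Then |AQ| = |Q − A| = 41.63.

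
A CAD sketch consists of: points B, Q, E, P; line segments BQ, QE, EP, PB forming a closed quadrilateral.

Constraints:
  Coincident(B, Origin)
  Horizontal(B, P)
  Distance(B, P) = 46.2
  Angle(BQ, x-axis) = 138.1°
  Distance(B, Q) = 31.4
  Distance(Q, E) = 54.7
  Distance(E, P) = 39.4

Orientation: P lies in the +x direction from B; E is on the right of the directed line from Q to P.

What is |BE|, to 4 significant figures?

23.87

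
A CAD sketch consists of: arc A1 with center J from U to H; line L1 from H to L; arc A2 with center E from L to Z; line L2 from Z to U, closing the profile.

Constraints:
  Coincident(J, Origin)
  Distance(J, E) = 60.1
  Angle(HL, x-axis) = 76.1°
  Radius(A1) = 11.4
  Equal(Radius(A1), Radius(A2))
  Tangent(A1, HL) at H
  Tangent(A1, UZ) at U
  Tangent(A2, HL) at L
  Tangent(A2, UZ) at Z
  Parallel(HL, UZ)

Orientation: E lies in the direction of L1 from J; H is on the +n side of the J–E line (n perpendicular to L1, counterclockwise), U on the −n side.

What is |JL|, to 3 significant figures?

61.2

Tangency of A1 to both parallel lines with radius 11.4 puts H and U at J ± 11.4·n: H = (-11.1, 2.74), U = (11.1, -2.74). Equal radii place L and Z the same way about E: L = E + 11.4·n = (3.37, 61.1), Z = E − 11.4·n = (25.5, 55.6). Then |JL| = |L − J| = 61.2.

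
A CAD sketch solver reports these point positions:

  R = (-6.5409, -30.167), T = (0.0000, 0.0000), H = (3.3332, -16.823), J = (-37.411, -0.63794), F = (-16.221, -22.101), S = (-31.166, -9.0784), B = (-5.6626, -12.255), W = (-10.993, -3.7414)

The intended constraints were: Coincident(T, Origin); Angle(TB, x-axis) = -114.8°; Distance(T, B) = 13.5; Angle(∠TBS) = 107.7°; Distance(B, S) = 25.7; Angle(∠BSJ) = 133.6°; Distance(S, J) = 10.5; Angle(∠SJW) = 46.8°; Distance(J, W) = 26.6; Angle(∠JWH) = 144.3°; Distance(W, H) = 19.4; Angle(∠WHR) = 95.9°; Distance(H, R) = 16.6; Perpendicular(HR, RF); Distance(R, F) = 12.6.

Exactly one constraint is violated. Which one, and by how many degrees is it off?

Perpendicular(HR, RF) — off by 3.30°.

T = (0.00, 0.00) ✓; TB at -114.8° ✓; |TB| = 13.50 ✓; ∠TBS = 107.7° ✓; |BS| = 25.70 ✓; ∠BSJ = 133.6° ✓; |SJ| = 10.50 ✓; ∠SJW = 46.80° ✓; |JW| = 26.60 ✓; ∠JWH = 144.3° ✓; |WH| = 19.40 ✓; ∠WHR = 95.90° ✓; |HR| = 16.60 ✓; ∠(HR, RF) = 93.30° ✗; |RF| = 12.60 ✓.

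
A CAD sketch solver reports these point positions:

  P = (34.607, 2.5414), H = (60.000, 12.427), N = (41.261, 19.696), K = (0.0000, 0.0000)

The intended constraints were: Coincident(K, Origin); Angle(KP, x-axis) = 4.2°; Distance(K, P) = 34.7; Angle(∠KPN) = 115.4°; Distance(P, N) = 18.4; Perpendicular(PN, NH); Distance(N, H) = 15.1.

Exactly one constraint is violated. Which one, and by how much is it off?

Distance(N, H) = 15.1 — off by 5.00.

K = (0.00, 0.00) ✓; KP at 4.200° ✓; |KP| = 34.70 ✓; ∠KPN = 115.4° ✓; |PN| = 18.40 ✓; ∠(PN, NH) = 90.00° ✓; |NH| = 20.10 ✗.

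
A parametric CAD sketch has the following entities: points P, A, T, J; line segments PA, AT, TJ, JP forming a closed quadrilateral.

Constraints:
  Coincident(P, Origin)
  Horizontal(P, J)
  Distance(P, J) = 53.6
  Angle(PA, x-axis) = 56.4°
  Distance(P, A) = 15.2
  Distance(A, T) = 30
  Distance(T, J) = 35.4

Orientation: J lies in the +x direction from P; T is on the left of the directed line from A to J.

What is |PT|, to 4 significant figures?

44.38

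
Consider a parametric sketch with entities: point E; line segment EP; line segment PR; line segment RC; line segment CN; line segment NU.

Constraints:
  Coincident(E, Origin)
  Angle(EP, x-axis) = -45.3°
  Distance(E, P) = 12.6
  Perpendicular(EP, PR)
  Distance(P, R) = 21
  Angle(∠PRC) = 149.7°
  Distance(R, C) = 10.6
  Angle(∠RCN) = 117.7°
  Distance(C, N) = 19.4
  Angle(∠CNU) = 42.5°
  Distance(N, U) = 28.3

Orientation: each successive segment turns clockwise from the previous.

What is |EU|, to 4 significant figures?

14.68

E is at the origin; EP runs at -45.3° with length 12.6, so P = (8.863, -8.956). EP ⟂ PR, so PR runs at -135.3°; with |PR| = 21.0, R = (-6.064, -23.73). ∠PRC = 149.7° gives RC at -165.6° from the x-axis; with |RC| = 10.6, C = (-16.33, -26.36). ∠RCN = 117.7° gives CN at 132.1° from the x-axis; with |CN| = 19.4, N = (-29.34, -11.97). ∠CNU = 42.5° gives NU at -5.400° from the x-axis; with |NU| = 28.3, U = (-1.163, -14.63). Then |EU| = |U − E| = 14.68.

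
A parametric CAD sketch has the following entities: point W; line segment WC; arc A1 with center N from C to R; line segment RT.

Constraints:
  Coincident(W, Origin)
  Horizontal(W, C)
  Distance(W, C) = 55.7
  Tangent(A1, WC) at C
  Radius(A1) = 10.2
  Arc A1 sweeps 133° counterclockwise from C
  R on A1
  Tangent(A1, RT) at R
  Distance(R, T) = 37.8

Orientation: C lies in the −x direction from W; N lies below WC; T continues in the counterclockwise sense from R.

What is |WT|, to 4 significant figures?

58.35

On A1, C sits at bearing 90° from N; a 133° counterclockwise sweep puts R at bearing 223°, so R = N + 10.2·(cos 223°, sin 223°) = (-63.16, -17.16). Tangency of A1 to RT means the radius NR is perpendicular to RT, so RT runs along (−sin 223°, cos 223°); with |RT| = 37.8, T = (-37.38, -44.80). Then |WT| = |T − W| = 58.35.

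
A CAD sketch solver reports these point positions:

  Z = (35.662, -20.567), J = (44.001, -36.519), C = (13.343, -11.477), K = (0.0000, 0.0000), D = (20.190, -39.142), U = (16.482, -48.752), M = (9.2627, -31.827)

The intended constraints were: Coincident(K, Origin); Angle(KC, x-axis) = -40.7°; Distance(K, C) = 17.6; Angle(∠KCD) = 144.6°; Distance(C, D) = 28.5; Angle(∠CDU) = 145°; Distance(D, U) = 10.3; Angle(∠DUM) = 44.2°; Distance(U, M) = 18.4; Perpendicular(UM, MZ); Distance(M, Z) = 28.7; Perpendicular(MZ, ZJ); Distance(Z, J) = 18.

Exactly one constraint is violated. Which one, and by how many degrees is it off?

Perpendicular(MZ, ZJ) — off by 4.50°.

K = (0.00, 0.00) ✓; KC at -40.70° ✓; |KC| = 17.60 ✓; ∠KCD = 144.6° ✓; |CD| = 28.50 ✓; ∠CDU = 145.0° ✓; |DU| = 10.30 ✓; ∠DUM = 44.20° ✓; |UM| = 18.40 ✓; ∠(UM, MZ) = 90.00° ✓; |MZ| = 28.70 ✓; ∠(MZ, ZJ) = 85.50° ✗; |ZJ| = 18.00 ✓.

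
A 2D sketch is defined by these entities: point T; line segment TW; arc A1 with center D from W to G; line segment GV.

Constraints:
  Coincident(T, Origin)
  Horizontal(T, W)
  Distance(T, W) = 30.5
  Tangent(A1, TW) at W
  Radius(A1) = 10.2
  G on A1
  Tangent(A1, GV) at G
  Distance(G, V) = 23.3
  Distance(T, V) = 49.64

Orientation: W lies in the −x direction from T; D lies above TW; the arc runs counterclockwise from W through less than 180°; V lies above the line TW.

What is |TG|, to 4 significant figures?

27.14

Checks: |DG| = 10.20 ✓; ∠(DG, GV) = 90.00° ✓; |GV| = 23.30 ✓; |TV| = 49.64 ✓.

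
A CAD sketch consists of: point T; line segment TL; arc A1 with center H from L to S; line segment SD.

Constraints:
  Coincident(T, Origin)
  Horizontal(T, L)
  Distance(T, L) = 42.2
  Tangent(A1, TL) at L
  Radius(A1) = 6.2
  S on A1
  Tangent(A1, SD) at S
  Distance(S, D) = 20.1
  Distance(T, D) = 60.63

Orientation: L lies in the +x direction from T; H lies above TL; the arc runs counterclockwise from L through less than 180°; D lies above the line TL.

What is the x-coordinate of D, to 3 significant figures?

56.7

Checks: |TL| = 42.20 ✓; |HS| = 6.200 ✓; ∠(HS, SD) = 90.00° ✓; |SD| = 20.10 ✓; |TD| = 60.63 ✓.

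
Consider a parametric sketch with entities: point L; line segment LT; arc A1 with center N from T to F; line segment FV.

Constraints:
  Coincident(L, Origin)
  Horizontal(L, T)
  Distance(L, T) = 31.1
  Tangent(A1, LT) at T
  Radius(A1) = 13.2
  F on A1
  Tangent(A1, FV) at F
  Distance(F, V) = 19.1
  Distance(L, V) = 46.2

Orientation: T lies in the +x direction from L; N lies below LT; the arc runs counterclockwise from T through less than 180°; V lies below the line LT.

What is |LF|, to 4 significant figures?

27.57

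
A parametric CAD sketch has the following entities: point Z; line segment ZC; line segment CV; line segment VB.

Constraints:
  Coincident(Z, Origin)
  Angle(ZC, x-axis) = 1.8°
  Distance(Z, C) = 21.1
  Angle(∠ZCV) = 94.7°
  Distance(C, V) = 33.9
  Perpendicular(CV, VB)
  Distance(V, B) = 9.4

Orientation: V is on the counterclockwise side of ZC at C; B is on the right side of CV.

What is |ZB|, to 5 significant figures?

46.855

∠ZCV = 94.7°, so CV runs at 1.8° + (180° − 94.7°) = 87.100° from the x-axis; with |CV| = 33.9, V = C + 33.9·(cos 87.100°, sin 87.100°) = (22.805, 34.519). CV is perpendicular to VB; with |VB| = 9.4 on the right of CV, B = V + 9.4·(0.99872, -0.050593) = (32.193, 34.044). Then |ZB| = |B − Z| = 46.855.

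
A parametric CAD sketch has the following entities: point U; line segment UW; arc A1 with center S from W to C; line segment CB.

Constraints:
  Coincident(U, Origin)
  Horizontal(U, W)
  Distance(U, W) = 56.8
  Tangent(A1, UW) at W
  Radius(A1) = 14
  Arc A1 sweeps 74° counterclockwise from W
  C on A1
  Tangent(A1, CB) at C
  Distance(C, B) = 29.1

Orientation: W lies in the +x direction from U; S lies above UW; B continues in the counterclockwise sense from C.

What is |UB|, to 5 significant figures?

87.064

U is at the origin; U and W share the same y with |UW| = 56.8 and W on the +x side, so W = (56.800, 0.0000). A1 meets UW tangentially, so SW is at right angles to UW, so S = W + (0, 14) = (56.800, 14.000). On A1, W sits at bearing -90° from S; a 74° counterclockwise sweep puts C at bearing -16°, so C = S + 14.0·(cos -16°, sin -16°) = (70.258, 10.141). Tangency of A1 to CB means the radius SC is perpendicular to CB, so CB runs along (−sin -16°, cos -16°); with |CB| = 29.1, B = (78.279, 38.114). Then |UB| = |B − U| = 87.064.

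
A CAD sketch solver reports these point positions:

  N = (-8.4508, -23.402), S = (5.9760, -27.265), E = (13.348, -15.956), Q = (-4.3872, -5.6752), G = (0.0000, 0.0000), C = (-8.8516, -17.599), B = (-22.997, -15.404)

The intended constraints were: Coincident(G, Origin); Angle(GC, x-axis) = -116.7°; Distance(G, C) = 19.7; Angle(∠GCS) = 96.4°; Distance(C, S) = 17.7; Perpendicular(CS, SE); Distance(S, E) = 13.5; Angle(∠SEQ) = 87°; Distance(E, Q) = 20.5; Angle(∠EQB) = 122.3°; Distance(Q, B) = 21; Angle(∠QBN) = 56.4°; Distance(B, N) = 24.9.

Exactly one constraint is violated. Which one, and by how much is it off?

Distance(B, N) = 24.9 — off by 8.30.

G = (0.00, 0.00) ✓; GC at -116.7° ✓; |GC| = 19.70 ✓; ∠GCS = 96.40° ✓; |CS| = 17.70 ✓; ∠(CS, SE) = 90.00° ✓; |SE| = 13.50 ✓; ∠SEQ = 87.00° ✓; |EQ| = 20.50 ✓; ∠EQB = 122.3° ✓; |QB| = 21.00 ✓; ∠QBN = 56.40° ✓; |BN| = 16.60 ✗.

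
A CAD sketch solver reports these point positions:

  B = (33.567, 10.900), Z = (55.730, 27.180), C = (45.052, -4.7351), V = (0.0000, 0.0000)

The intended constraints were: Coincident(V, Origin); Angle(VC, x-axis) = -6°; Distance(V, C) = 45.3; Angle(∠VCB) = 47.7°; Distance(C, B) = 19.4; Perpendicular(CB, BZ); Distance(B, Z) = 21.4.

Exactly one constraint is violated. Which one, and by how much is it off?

Distance(B, Z) = 21.4 — off by 6.10.

V = (0.00, 0.00) ✓; VC at -6.000° ✓; |VC| = 45.30 ✓; ∠VCB = 47.70° ✓; |CB| = 19.40 ✓; ∠(CB, BZ) = 90.00° ✓; |BZ| = 27.50 ✗.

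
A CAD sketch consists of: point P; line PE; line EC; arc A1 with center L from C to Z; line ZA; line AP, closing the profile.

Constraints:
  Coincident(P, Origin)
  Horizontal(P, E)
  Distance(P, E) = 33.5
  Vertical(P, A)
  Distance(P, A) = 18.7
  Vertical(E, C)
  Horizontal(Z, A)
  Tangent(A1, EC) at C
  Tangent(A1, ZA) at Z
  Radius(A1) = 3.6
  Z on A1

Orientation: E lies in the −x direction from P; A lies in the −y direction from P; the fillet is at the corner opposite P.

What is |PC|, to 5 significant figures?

36.746

The virtual corner opposite P is at (-33.500, -18.700). Tangency of A1 to EC means the radius LC is perpendicular to EC and tangency of A1 to ZA means the radius LZ is perpendicular to ZA, with radius 3.6, so the center L sits 3.6 in from both sides at L = (-29.900, -15.100). That places the tangent points at C = (-33.500, -15.100) on EC and Z = (-29.900, -18.700) on ZA. Then |PC| = |C − P| = 36.746.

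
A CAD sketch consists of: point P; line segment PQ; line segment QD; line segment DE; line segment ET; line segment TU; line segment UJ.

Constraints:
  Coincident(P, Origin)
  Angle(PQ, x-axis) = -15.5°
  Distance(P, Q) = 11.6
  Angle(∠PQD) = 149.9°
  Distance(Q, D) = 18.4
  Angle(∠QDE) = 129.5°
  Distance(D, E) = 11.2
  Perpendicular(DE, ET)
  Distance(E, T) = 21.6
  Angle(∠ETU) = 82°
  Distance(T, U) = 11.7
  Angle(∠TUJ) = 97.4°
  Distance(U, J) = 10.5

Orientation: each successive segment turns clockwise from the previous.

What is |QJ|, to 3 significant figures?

12.4

∠ETU = 82.0° gives TU at 75.9° from the x-axis; with |TU| = 11.7, U = (4.23, -13.7). ∠TUJ = 97.4° gives UJ at -6.70° from the x-axis; with |UJ| = 10.5, J = (14.7, -15.0). Then |QJ| = |J − Q| = 12.4.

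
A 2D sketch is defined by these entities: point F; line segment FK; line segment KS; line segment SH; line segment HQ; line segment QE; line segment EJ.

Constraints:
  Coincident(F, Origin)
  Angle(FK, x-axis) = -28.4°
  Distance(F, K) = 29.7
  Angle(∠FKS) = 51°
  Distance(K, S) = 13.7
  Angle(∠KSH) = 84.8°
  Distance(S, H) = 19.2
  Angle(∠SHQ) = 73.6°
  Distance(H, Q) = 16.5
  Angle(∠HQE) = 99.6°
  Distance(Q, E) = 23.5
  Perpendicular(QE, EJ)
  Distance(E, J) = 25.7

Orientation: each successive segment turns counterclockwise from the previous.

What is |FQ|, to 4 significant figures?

24.25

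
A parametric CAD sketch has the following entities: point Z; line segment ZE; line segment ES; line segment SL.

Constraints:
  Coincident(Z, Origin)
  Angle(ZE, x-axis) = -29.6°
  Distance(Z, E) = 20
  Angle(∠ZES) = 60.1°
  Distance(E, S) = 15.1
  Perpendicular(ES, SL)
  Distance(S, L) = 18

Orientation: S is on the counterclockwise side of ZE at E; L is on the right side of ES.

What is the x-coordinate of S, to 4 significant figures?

17.31

Z is at the origin; ZE runs at -29.6° with length 20.0, so E = 20.0·(cos -29.6°, sin -29.6°) = (17.39, -9.879). ∠ZES = 60.1°, so ES runs at -29.6° + (180° − 60.1°) = 90.30° from the x-axis; with |ES| = 15.1, S = E + 15.1·(cos 90.30°, sin 90.30°) = (17.31, 5.221). So S.x = 17.31.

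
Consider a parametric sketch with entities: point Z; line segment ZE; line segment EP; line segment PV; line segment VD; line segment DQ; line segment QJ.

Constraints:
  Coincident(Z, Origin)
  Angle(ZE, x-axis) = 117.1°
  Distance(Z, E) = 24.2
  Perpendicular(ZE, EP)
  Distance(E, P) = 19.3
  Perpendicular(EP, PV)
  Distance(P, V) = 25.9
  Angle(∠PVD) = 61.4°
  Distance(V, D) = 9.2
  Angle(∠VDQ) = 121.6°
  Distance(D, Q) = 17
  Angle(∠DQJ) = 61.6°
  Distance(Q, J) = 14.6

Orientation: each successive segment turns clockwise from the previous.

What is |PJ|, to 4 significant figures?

11.58

∠VDQ = 121.6° gives DQ at 120.1° from the x-axis; with |DQ| = 17.0, Q = (0.2330, 22.23). ∠DQJ = 61.6° gives QJ at 1.700° from the x-axis; with |QJ| = 14.6, J = (14.83, 22.66). Then |PJ| = |J − P| = 11.58.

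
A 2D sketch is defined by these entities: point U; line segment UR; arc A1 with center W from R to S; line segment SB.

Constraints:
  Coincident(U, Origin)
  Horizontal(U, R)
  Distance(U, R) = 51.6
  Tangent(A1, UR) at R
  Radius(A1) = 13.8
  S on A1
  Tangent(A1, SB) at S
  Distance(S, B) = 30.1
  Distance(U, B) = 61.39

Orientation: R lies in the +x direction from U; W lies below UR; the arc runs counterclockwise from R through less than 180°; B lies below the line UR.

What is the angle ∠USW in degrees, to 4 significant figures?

151.1°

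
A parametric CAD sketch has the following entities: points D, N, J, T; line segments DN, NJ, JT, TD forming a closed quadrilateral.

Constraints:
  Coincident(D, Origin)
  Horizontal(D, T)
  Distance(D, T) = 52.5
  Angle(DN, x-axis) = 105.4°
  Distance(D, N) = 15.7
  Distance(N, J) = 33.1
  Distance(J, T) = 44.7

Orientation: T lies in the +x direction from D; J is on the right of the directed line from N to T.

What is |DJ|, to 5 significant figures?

17.890

Checks: |NJ| = 33.10 ✓; |JT| = 44.70 ✓.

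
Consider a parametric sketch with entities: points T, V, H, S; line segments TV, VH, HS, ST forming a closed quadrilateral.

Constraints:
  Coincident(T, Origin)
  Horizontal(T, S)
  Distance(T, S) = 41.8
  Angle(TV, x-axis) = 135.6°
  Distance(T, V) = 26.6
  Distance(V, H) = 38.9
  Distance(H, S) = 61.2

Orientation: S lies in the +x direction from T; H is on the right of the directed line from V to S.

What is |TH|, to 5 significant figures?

25.734

T is at the origin; T and S share the same y with |TS| = 41.8 and S in +x, so S = (41.8, 0). TV runs at 135.6° with |TV| = 26.6, so V = (-19.005, 18.611). H is determined by |VH| = 38.9 and |HS| = 61.2 together: it lies at the intersection of circle(V, 38.9) and circle(S, 61.2). With |VS| = 63.589, the foot of the radical line on VS is 14.243 from V and the perpendicular offset is √(38.9² − 14.243²) = 36.199. Taking the right-of-VS solution: H = (-15.980, -20.171).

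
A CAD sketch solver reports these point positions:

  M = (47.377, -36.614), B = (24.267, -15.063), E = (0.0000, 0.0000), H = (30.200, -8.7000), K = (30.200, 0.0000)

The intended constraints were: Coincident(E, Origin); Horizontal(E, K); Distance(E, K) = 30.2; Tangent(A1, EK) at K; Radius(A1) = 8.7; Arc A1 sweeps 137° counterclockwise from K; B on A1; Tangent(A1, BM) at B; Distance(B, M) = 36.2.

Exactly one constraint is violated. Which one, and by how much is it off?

Distance(B, M) = 36.2 — off by 4.60.

E = (0.00, 0.00) ✓; E.y = 0.00, K.y = 0.00 ✓; |EK| = 30.20 ✓; ∠(HK, KE) = 90.00° ✓; |HK| = 8.700 ✓; bearing(H→B) − bearing(H→K) = 137.0° ✓; |HB| = 8.700 ✓; ∠(HB, BM) = 90.00° ✓; |BM| = 31.60 ✗.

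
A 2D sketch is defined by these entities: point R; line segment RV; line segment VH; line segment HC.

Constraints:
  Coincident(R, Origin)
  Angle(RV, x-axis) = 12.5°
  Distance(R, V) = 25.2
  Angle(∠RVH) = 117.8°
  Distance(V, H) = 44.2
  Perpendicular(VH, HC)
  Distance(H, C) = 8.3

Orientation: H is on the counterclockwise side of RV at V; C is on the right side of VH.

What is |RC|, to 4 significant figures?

63.77

R is at the origin; RV runs at 12.5° with length 25.2, so V = 25.2·(cos 12.5°, sin 12.5°) = (24.60, 5.454). ∠RVH = 117.8°, so VH runs at 12.5° + (180° − 117.8°) = 74.70° from the x-axis; with |VH| = 44.2, H = V + 44.2·(cos 74.70°, sin 74.70°) = (36.27, 48.09). VH ⟂ HC; with |HC| = 8.3 on the right of VH, C = H + 8.3·(0.9646, -0.2639) = (44.27, 45.90). Then |RC| = |C − R| = 63.77.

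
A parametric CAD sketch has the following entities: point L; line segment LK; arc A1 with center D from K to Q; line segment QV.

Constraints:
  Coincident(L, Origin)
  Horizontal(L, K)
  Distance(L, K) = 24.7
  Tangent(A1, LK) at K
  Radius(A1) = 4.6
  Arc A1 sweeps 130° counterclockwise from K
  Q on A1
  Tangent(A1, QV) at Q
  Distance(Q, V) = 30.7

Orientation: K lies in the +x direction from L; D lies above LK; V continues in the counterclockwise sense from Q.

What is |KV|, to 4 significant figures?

35.05

L is at the origin; L and K share the same y with |LK| = 24.7 and K on the +x side, so K = (24.70, 0.000). The tangent condition forces DK to be normal to LK, so D = K + (0, 4.6) = (24.70, 4.600). On A1, K sits at bearing -90° from D; a 130° counterclockwise sweep puts Q at bearing 40°, so Q = D + 4.6·(cos 40°, sin 40°) = (28.22, 7.557). Tangency of A1 to QV means the radius DQ is perpendicular to QV, so QV runs along (−sin 40°, cos 40°); with |QV| = 30.7, V = (8.490, 31.07). Then |KV| = |V − K| = 35.05.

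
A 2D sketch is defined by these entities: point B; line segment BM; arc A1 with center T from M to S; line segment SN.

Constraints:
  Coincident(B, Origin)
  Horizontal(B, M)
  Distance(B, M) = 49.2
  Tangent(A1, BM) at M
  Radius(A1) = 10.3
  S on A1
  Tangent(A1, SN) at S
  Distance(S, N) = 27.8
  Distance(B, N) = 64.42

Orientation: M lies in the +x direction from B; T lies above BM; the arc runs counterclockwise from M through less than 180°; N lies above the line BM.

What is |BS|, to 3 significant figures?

60.5

B is at the origin; BM is horizontal with |BM| = 49.2 and M on the +x side, so M = (49.2, 0.00). Since A1 is tangent to BM there, TM ⟂ BM, so T = M + (0, 10.3) = (49.2, 10.3). Since TS ⟂ SN (tangency), |TN| = √(10.3² + 27.8²) = 29.6 regardless of where S sits on A1. So N lies on both circle(B, 64.42) and circle(T, 29.6); the above-BM intersection is N = (50.6, 39.9). S is the foot of the tangent from N: S = (59.0, 13.4).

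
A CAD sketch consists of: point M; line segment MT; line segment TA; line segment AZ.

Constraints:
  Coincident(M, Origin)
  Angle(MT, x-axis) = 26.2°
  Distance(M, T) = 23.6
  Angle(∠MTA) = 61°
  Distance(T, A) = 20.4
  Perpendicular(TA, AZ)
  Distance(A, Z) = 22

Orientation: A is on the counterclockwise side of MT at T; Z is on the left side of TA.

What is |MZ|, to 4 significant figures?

9.061

M is at the origin; MT runs at 26.2° with length 23.6, so T = 23.6·(cos 26.2°, sin 26.2°) = (21.18, 10.42). ∠MTA = 61.0°, so TA runs at 26.2° + (180° − 61.0°) = 145.2° from the x-axis; with |TA| = 20.4, A = T + 20.4·(cos 145.2°, sin 145.2°) = (4.424, 22.06). TA is perpendicular to AZ; with |AZ| = 22.0 on the left of TA, Z = A + 22.0·(-0.5707, -0.8211) = (-8.132, 3.997). Then |MZ| = |Z − M| = 9.061.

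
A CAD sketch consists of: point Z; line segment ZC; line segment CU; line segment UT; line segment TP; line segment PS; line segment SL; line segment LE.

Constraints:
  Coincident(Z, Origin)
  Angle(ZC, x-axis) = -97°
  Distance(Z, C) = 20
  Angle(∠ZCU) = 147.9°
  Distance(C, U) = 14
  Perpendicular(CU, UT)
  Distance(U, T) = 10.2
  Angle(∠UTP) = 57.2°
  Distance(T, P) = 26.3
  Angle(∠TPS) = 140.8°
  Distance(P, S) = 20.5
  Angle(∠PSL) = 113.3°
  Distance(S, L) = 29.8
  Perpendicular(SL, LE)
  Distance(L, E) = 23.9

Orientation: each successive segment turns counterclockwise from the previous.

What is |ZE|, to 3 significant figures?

54.2

∠PSL = 113.3° gives SL at -106° from the x-axis; with |SL| = 29.8, L = (-38.2, -45.4). SL ⟂ LE, so LE runs at -16.2°; with |LE| = 23.9, E = (-15.2, -52.0). Then |ZE| = |E − Z| = 54.2.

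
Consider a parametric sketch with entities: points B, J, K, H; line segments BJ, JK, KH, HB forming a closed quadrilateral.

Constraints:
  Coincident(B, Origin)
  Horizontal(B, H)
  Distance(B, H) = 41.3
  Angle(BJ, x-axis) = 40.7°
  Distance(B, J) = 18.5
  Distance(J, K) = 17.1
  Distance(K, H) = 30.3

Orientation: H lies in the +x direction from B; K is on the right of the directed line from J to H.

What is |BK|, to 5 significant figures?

12.370

Checks: |JK| = 17.10 ✓; |KH| = 30.30 ✓.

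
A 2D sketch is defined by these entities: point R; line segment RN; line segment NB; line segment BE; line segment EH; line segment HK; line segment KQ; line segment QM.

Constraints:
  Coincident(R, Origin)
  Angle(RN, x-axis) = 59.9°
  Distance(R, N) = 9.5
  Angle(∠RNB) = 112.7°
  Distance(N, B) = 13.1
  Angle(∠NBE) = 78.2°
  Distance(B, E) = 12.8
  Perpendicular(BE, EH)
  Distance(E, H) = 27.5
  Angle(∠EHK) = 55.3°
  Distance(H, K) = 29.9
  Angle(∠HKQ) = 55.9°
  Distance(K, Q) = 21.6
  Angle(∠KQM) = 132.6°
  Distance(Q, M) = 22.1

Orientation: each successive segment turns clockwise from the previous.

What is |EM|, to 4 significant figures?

19.78

R is at the origin; RN runs at 59.9° with length 9.5, so N = (4.764, 8.219). ∠RNB = 112.7° gives NB at -7.400° from the x-axis; with |NB| = 13.1, B = (17.76, 6.532). ∠NBE = 78.2° gives BE at -109.2° from the x-axis; with |BE| = 12.8, E = (13.55, -5.556). BE is perpendicular to EH, so EH runs at 160.8°; with |EH| = 27.5, H = (-12.42, 3.488). ∠EHK = 55.3° gives HK at 36.10° from the x-axis; with |HK| = 29.9, K = (11.73, 21.10). ∠HKQ = 55.9° gives KQ at -88.00° from the x-axis; with |KQ| = 21.6, Q = (12.49, -0.4823). ∠KQM = 132.6° gives QM at -135.4° from the x-axis; with |QM| = 22.1, M = (-3.248, -16.00). Then |EM| = |M − E| = 19.78.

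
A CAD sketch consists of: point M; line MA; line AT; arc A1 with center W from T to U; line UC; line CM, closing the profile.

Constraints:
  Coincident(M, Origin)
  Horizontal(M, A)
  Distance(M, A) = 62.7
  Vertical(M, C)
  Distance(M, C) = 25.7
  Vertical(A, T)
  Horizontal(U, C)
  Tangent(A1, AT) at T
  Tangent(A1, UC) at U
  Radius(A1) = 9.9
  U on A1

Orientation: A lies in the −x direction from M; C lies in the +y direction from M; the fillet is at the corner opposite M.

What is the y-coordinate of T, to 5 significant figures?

15.800

The virtual corner opposite M is at (-62.700, 25.700). Since A1 is tangent to AT there, WT ⟂ AT and A1 meets UC tangentially, so WU is at right angles to UC, with radius 9.9, so the center W sits 9.9 in from both sides at W = (-52.800, 15.800). That places the tangent points at T = (-62.700, 15.800) on AT and U = (-52.800, 25.700) on UC. So T.y = 15.800.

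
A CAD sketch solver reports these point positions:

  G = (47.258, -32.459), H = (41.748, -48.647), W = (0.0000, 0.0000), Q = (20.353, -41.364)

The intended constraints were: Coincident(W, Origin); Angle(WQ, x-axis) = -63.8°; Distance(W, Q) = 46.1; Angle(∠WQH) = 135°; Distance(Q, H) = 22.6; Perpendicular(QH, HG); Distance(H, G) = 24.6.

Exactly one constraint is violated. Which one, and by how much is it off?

Distance(H, G) = 24.6 — off by 7.50.

W = (0.00, 0.00) ✓; WQ at -63.80° ✓; |WQ| = 46.10 ✓; ∠WQH = 135.0° ✓; |QH| = 22.60 ✓; ∠(QH, HG) = 90.00° ✓; |HG| = 17.10 ✗.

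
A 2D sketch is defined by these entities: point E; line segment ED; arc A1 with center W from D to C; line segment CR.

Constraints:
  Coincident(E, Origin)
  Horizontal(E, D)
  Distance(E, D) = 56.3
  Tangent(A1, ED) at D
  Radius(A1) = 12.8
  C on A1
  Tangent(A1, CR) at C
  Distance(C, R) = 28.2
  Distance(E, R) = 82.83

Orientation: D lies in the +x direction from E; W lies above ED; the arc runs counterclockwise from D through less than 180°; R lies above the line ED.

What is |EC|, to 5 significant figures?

69.805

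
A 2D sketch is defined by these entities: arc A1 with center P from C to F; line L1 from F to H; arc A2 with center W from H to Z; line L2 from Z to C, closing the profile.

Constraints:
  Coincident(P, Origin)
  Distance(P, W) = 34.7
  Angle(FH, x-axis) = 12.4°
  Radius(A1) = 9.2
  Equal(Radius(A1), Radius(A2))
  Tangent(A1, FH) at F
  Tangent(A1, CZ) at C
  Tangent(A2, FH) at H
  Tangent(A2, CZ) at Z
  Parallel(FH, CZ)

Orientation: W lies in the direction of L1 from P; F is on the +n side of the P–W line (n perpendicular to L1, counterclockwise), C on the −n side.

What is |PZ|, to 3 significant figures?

35.9

Tangency of A1 to both parallel lines with radius 9.2 puts F and C at P ± 9.2·n: F = (-1.98, 8.99), C = (1.98, -8.99). Equal radii place H and Z the same way about W: H = W + 9.2·n = (31.9, 16.4), Z = W − 9.2·n = (35.9, -1.53). Then |PZ| = |Z − P| = 35.9.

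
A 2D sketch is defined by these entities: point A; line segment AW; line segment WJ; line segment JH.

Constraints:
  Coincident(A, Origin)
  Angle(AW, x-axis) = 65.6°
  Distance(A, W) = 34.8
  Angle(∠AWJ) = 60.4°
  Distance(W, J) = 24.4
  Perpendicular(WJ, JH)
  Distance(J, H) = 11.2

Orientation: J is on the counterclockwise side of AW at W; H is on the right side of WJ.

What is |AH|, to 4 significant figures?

42.08

A is at the origin; AW runs at 65.6° with length 34.8, so W = 34.8·(cos 65.6°, sin 65.6°) = (14.38, 31.69). ∠AWJ = 60.4°, so WJ runs at 65.6° + (180° − 60.4°) = 185.2° from the x-axis; with |WJ| = 24.4, J = W + 24.4·(cos 185.2°, sin 185.2°) = (-9.924, 29.48). WJ ⟂ JH; with |JH| = 11.2 on the right of WJ, H = J + 11.2·(-0.09063, 0.9959) = (-10.94, 40.63). Then |AH| = |H − A| = 42.08.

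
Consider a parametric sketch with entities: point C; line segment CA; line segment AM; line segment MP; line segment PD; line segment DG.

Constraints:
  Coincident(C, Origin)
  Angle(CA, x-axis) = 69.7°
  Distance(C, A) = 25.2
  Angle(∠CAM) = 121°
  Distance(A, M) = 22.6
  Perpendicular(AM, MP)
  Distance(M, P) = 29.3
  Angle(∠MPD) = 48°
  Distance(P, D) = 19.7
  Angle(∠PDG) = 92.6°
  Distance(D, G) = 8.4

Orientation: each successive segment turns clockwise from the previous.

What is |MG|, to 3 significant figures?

13.4

C is at the origin; CA runs at 69.7° with length 25.2, so A = (8.74, 23.6). ∠CAM = 121.0° gives AM at 10.7° from the x-axis; with |AM| = 22.6, M = (30.9, 27.8). AM ⟂ MP, so MP runs at -79.3°; with |MP| = 29.3, P = (36.4, -0.960). ∠MPD = 48.0° gives PD at 149° from the x-axis; with |PD| = 19.7, D = (19.6, 9.27). ∠PDG = 92.6° gives DG at 61.3° from the x-axis; with |DG| = 8.4, G = (23.6, 16.6). Then |MG| = |G − M| = 13.4.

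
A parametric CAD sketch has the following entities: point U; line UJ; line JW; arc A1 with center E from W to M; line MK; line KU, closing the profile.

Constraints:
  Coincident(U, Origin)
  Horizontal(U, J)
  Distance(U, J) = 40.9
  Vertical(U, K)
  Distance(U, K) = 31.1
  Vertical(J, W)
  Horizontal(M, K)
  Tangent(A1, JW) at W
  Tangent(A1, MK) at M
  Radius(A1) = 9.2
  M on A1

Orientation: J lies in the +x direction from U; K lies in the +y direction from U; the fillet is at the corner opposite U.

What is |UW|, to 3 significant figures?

46.4

U is at the origin; UJ is horizontal with |UJ| = 40.9 and J on the +x side, so J = (40.9, 0.00). UK is vertical with |UK| = 31.1 and K on the +y side, so K = (0.00, 31.1). The virtual corner opposite U is at (40.9, 31.1). The tangent condition forces EW to be normal to JW and the tangent condition forces EM to be normal to MK, with radius 9.2, so the center E sits 9.2 in from both sides at E = (31.7, 21.9). That places the tangent points at W = (40.9, 21.9) on JW and M = (31.7, 31.1) on MK. Then |UW| = |W − U| = 46.4.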